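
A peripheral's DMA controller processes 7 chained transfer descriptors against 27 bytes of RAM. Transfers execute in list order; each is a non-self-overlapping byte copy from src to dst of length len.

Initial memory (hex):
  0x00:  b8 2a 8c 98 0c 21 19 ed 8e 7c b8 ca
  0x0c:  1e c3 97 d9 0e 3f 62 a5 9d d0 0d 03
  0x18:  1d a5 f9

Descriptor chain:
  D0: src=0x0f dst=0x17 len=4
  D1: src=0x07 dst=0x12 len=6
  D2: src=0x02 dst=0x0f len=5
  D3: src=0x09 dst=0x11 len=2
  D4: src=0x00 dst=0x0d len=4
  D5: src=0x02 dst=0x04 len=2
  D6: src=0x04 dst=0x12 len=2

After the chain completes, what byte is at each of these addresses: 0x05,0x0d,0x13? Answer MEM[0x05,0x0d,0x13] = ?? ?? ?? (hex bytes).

MEM[0x05,0x0d,0x13] = 98 b8 98

[0] 0x0f->0x17 len=4 : d9 0e 3f 62
[1] 0x07->0x12 len=6 : ed 8e 7c b8 ca 1e
[2] 0x02->0x0f len=5 : 8c 98 0c 21 19
[3] 0x09->0x11 len=2 : 7c b8
[4] 0x00->0x0d len=4 : b8 2a 8c 98
[5] 0x02->0x04 len=2 : 8c 98
[6] 0x04->0x12 len=2 : 8c 98
query mem[0x05]=0x98, mem[0x0d]=0xb8, mem[0x13]=0x98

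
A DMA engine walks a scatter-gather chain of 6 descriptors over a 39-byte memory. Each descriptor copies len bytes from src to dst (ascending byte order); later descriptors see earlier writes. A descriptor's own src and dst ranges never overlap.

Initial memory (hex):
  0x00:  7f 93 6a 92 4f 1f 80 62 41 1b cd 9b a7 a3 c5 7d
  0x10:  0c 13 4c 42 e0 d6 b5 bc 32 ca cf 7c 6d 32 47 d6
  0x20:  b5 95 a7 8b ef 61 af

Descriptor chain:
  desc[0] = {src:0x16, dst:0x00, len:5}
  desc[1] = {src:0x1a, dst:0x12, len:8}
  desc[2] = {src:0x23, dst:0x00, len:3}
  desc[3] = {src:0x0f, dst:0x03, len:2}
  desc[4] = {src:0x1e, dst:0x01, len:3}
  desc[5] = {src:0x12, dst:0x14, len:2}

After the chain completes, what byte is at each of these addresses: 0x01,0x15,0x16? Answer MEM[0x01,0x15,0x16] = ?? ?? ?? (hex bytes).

D0: mem[0x00..0x04] <- [b5 bc 32 ca cf]
D1: mem[0x12..0x19] <- [cf 7c 6d 32 47 d6 b5 95]
D2: mem[0x00..0x02] <- [8b ef 61]
D3: mem[0x03..0x04] <- [7d 0c]
D4: mem[0x01..0x03] <- [47 d6 b5]
D5: mem[0x14..0x15] <- [cf 7c]
query mem[0x01]=0x47, mem[0x15]=0x7c, mem[0x16]=0x47

MEM[0x01,0x15,0x16] = 47 7c 47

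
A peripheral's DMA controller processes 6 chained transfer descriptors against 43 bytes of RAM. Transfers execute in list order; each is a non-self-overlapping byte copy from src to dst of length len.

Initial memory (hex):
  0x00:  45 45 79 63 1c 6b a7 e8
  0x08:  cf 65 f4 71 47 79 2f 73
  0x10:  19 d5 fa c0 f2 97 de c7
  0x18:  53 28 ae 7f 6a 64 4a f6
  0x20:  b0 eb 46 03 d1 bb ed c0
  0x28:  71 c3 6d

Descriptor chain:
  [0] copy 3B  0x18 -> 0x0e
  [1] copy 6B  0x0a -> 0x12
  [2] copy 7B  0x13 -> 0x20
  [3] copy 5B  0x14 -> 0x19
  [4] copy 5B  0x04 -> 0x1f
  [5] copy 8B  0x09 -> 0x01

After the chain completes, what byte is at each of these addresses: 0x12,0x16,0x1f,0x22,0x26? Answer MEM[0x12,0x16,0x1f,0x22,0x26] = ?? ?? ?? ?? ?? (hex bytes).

MEM[0x12,0x16,0x1f,0x22,0x26] = f4 53 1c e8 28

[0] 0x18->0x0e len=3 : 53 28 ae
[1] 0x0a->0x12 len=6 : f4 71 47 79 53 28
[2] 0x13->0x20 len=7 : 71 47 79 53 28 53 28
[3] 0x14->0x19 len=5 : 47 79 53 28 53
[4] 0x04->0x1f len=5 : 1c 6b a7 e8 cf
[5] 0x09->0x01 len=8 : 65 f4 71 47 79 53 28 ae
query mem[0x12]=0xf4, mem[0x16]=0x53, mem[0x1f]=0x1c, mem[0x22]=0xe8, mem[0x26]=0x28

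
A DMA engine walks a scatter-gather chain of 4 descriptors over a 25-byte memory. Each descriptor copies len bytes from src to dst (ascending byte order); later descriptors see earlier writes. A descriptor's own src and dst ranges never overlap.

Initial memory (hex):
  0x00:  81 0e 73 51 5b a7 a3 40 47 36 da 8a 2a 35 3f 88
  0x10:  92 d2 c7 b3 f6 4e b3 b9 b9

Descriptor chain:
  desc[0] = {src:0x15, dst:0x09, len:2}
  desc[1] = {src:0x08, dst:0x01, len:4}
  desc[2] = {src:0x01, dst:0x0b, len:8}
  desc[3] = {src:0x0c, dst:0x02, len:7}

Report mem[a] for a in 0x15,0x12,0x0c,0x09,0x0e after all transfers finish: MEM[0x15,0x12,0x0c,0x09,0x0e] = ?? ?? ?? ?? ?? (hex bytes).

MEM[0x15,0x12,0x0c,0x09,0x0e] = 4e 47 4e 4e 8a

#0 dst[0x09+2] := {0x4e,0xb3}
#1 dst[0x01+4] := {0x47,0x4e,0xb3,0x8a}
#2 dst[0x0b+8] := {0x47,0x4e,0xb3,0x8a,0xa7,0xa3,0x40,0x47}
#3 dst[0x02+7] := {0x4e,0xb3,0x8a,0xa7,0xa3,0x40,0x47}
query mem[0x15]=0x4e, mem[0x12]=0x47, mem[0x0c]=0x4e, mem[0x09]=0x4e, mem[0x0e]=0x8a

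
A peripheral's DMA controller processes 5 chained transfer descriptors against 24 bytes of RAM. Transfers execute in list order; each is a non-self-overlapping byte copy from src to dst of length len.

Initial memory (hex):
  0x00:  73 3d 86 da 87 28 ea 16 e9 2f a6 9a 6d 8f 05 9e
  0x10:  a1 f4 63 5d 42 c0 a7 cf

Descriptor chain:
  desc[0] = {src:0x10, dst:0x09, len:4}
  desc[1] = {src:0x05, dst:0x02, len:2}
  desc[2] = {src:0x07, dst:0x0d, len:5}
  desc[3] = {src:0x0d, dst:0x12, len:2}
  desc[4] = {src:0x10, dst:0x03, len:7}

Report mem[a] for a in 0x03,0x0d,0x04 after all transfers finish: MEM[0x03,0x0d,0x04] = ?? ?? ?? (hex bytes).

[0] 0x10->0x09 len=4 : a1 f4 63 5d
[1] 0x05->0x02 len=2 : 28 ea
[2] 0x07->0x0d len=5 : 16 e9 a1 f4 63
[3] 0x0d->0x12 len=2 : 16 e9
[4] 0x10->0x03 len=7 : f4 63 16 e9 42 c0 a7
query mem[0x03]=0xf4, mem[0x0d]=0x16, mem[0x04]=0x63

MEM[0x03,0x0d,0x04] = f4 16 63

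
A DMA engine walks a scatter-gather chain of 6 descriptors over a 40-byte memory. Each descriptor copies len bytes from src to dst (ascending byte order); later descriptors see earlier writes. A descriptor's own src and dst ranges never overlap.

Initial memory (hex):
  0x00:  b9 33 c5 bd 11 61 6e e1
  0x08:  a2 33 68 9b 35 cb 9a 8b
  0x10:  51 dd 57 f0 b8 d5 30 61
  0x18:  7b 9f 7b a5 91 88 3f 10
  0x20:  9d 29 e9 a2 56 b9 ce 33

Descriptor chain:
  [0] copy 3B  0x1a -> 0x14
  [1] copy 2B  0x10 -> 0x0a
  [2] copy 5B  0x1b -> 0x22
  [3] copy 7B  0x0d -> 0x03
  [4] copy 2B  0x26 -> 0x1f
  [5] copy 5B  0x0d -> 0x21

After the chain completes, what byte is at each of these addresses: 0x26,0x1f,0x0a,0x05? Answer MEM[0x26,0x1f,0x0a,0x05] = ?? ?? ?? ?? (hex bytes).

MEM[0x26,0x1f,0x0a,0x05] = 10 10 51 8b

  after D0: wrote 3B at 0x14 = 7ba591
  after D1: wrote 2B at 0x0a = 51dd
  after D2: wrote 5B at 0x22 = a591883f10
  after D3: wrote 7B at 0x03 = cb9a8b51dd57f0
  after D4: wrote 2B at 0x1f = 1033
  after D5: wrote 5B at 0x21 = cb9a8b51dd
query mem[0x26]=0x10, mem[0x1f]=0x10, mem[0x0a]=0x51, mem[0x05]=0x8b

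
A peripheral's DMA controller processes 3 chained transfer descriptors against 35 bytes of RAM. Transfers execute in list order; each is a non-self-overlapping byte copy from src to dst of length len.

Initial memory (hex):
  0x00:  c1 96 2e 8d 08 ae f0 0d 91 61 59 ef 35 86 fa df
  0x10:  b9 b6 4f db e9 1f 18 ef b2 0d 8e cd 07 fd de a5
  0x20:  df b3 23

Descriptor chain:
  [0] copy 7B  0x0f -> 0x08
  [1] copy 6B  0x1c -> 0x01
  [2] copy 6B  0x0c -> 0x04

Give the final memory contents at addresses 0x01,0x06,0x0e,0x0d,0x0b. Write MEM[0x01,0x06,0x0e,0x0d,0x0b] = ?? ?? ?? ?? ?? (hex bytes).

#0 dst[0x08+7] := {0xdf,0xb9,0xb6,0x4f,0xdb,0xe9,0x1f}
#1 dst[0x01+6] := {0x07,0xfd,0xde,0xa5,0xdf,0xb3}
#2 dst[0x04+6] := {0xdb,0xe9,0x1f,0xdf,0xb9,0xb6}
query mem[0x01]=0x07, mem[0x06]=0x1f, mem[0x0e]=0x1f, mem[0x0d]=0xe9, mem[0x0b]=0x4f

MEM[0x01,0x06,0x0e,0x0d,0x0b] = 07 1f 1f e9 4f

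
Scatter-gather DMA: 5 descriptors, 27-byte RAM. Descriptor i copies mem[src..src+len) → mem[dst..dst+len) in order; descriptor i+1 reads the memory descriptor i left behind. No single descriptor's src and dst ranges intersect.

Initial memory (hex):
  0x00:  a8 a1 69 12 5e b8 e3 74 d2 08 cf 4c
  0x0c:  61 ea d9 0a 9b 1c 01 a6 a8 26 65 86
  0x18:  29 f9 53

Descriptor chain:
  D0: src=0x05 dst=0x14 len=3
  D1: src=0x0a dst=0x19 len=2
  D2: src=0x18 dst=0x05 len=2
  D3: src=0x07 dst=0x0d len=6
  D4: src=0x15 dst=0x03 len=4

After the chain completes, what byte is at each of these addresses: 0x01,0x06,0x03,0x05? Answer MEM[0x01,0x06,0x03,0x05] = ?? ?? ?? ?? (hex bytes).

MEM[0x01,0x06,0x03,0x05] = a1 29 e3 86

[0] 0x05->0x14 len=3 : b8 e3 74
[1] 0x0a->0x19 len=2 : cf 4c
[2] 0x18->0x05 len=2 : 29 cf
[3] 0x07->0x0d len=6 : 74 d2 08 cf 4c 61
[4] 0x15->0x03 len=4 : e3 74 86 29
query mem[0x01]=0xa1, mem[0x06]=0x29, mem[0x03]=0xe3, mem[0x05]=0x86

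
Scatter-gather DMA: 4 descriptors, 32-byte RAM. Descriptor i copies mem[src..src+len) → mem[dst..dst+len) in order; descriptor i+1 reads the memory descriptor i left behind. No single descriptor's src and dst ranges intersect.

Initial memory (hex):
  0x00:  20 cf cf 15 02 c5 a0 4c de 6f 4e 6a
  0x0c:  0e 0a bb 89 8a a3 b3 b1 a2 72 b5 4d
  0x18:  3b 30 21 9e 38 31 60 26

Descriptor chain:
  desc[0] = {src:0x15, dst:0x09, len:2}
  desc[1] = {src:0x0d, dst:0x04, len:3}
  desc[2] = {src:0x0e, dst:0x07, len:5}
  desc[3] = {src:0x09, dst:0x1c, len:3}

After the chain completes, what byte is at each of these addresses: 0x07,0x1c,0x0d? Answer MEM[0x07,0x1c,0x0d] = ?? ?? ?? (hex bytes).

#0 dst[0x09+2] := {0x72,0xb5}
#1 dst[0x04+3] := {0x0a,0xbb,0x89}
#2 dst[0x07+5] := {0xbb,0x89,0x8a,0xa3,0xb3}
#3 dst[0x1c+3] := {0x8a,0xa3,0xb3}
query mem[0x07]=0xbb, mem[0x1c]=0x8a, mem[0x0d]=0x0a

MEM[0x07,0x1c,0x0d] = bb 8a 0a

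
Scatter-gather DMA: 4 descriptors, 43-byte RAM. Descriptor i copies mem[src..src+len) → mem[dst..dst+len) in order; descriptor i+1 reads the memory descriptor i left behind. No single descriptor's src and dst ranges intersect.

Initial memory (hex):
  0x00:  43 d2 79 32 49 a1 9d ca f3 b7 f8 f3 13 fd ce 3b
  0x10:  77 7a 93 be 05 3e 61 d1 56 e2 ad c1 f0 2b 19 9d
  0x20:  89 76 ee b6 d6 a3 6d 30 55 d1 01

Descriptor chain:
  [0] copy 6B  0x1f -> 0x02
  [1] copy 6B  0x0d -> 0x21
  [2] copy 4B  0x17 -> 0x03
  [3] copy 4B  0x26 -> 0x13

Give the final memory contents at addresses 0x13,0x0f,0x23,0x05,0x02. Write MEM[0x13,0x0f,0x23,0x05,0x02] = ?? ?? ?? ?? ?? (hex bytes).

  after D0: wrote 6B at 0x02 = 9d8976eeb6d6
  after D1: wrote 6B at 0x21 = fdce3b777a93
  after D2: wrote 4B at 0x03 = d156e2ad
  after D3: wrote 4B at 0x13 = 933055d1
query mem[0x13]=0x93, mem[0x0f]=0x3b, mem[0x23]=0x3b, mem[0x05]=0xe2, mem[0x02]=0x9d

MEM[0x13,0x0f,0x23,0x05,0x02] = 93 3b 3b e2 9d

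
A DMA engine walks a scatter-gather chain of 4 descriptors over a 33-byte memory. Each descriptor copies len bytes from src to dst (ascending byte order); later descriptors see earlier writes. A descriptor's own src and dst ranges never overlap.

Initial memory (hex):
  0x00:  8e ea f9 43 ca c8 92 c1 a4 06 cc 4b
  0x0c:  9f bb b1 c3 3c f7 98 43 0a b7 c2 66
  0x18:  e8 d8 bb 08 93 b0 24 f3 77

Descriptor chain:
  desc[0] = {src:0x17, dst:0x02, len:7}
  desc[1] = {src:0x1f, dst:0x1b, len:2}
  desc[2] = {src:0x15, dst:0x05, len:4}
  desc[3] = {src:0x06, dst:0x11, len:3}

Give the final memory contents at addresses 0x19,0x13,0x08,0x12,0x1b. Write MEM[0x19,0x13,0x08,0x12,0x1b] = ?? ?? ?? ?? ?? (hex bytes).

MEM[0x19,0x13,0x08,0x12,0x1b] = d8 e8 e8 66 f3

D0: mem[0x02..0x08] <- [66 e8 d8 bb 08 93 b0]
D1: mem[0x1b..0x1c] <- [f3 77]
D2: mem[0x05..0x08] <- [b7 c2 66 e8]
D3: mem[0x11..0x13] <- [c2 66 e8]
query mem[0x19]=0xd8, mem[0x13]=0xe8, mem[0x08]=0xe8, mem[0x12]=0x66, mem[0x1b]=0xf3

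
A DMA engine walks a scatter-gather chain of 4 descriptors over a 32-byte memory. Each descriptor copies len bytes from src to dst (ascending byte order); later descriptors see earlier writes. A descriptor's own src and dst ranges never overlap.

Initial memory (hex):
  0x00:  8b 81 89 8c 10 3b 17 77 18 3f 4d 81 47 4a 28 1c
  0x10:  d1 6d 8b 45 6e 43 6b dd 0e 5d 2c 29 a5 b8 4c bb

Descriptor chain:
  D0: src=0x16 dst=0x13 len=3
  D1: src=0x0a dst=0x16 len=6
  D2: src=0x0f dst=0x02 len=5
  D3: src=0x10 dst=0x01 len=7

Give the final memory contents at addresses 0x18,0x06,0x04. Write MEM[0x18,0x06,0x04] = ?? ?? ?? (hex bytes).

D0: mem[0x13..0x15] <- [6b dd 0e]
D1: mem[0x16..0x1b] <- [4d 81 47 4a 28 1c]
D2: mem[0x02..0x06] <- [1c d1 6d 8b 6b]
D3: mem[0x01..0x07] <- [d1 6d 8b 6b dd 0e 4d]
query mem[0x18]=0x47, mem[0x06]=0x0e, mem[0x04]=0x6b

MEM[0x18,0x06,0x04] = 47 0e 6b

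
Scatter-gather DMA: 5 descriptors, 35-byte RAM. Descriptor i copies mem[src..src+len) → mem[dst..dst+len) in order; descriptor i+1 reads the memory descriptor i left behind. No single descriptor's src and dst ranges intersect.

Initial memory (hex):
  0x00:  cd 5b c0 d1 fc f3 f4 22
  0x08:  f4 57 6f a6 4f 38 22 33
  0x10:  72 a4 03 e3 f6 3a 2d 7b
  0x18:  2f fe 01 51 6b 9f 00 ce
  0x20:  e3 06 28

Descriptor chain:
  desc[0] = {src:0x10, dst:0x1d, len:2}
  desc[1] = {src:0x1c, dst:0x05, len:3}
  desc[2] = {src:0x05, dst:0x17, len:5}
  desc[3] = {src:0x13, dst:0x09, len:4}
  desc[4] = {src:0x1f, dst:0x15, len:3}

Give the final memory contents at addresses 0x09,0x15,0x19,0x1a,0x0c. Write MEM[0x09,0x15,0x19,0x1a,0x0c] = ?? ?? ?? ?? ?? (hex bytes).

MEM[0x09,0x15,0x19,0x1a,0x0c] = e3 ce a4 f4 2d

[0] 0x10->0x1d len=2 : 72 a4
[1] 0x1c->0x05 len=3 : 6b 72 a4
[2] 0x05->0x17 len=5 : 6b 72 a4 f4 57
[3] 0x13->0x09 len=4 : e3 f6 3a 2d
[4] 0x1f->0x15 len=3 : ce e3 06
query mem[0x09]=0xe3, mem[0x15]=0xce, mem[0x19]=0xa4, mem[0x1a]=0xf4, mem[0x0c]=0x2d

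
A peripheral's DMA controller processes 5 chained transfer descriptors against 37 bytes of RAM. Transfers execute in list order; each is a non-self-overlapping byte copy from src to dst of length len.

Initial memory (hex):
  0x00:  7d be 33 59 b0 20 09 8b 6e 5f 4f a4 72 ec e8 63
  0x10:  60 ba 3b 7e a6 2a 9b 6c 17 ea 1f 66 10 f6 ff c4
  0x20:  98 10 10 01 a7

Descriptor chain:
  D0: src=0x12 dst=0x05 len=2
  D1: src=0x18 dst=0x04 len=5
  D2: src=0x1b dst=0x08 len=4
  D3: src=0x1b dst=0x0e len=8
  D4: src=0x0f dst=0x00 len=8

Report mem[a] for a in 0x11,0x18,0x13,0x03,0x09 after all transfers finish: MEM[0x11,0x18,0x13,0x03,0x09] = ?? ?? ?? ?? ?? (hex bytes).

MEM[0x11,0x18,0x13,0x03,0x09] = ff 17 98 c4 10

#0 dst[0x05+2] := {0x3b,0x7e}
#1 dst[0x04+5] := {0x17,0xea,0x1f,0x66,0x10}
#2 dst[0x08+4] := {0x66,0x10,0xf6,0xff}
#3 dst[0x0e+8] := {0x66,0x10,0xf6,0xff,0xc4,0x98,0x10,0x10}
#4 dst[0x00+8] := {0x10,0xf6,0xff,0xc4,0x98,0x10,0x10,0x9b}
query mem[0x11]=0xff, mem[0x18]=0x17, mem[0x13]=0x98, mem[0x03]=0xc4, mem[0x09]=0x10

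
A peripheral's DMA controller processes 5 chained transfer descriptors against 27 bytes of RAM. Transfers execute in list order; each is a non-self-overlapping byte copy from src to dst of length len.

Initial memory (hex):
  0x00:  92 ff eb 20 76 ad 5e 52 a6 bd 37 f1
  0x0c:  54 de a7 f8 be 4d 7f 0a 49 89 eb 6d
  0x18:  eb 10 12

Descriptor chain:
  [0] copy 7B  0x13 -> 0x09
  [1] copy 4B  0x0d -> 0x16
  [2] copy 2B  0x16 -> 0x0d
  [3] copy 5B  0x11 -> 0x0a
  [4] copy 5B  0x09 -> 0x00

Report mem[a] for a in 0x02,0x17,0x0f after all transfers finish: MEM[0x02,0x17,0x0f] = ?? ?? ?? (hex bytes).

[0] 0x13->0x09 len=7 : 0a 49 89 eb 6d eb 10
[1] 0x0d->0x16 len=4 : 6d eb 10 be
[2] 0x16->0x0d len=2 : 6d eb
[3] 0x11->0x0a len=5 : 4d 7f 0a 49 89
[4] 0x09->0x00 len=5 : 0a 4d 7f 0a 49
query mem[0x02]=0x7f, mem[0x17]=0xeb, mem[0x0f]=0x10

MEM[0x02,0x17,0x0f] = 7f eb 10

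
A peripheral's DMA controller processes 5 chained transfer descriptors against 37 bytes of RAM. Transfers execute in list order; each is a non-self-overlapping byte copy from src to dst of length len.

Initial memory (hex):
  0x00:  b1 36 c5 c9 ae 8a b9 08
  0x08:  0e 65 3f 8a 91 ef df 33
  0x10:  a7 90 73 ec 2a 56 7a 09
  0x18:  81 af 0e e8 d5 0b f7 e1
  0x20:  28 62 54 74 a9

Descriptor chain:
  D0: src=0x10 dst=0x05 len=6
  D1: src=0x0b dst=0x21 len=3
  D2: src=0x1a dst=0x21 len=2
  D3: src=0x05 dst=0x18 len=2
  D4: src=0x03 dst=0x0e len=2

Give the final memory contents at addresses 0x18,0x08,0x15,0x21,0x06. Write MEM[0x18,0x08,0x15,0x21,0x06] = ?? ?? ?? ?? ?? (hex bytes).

  after D0: wrote 6B at 0x05 = a79073ec2a56
  after D1: wrote 3B at 0x21 = 8a91ef
  after D2: wrote 2B at 0x21 = 0ee8
  after D3: wrote 2B at 0x18 = a790
  after D4: wrote 2B at 0x0e = c9ae
query mem[0x18]=0xa7, mem[0x08]=0xec, mem[0x15]=0x56, mem[0x21]=0x0e, mem[0x06]=0x90

MEM[0x18,0x08,0x15,0x21,0x06] = a7 ec 56 0e 90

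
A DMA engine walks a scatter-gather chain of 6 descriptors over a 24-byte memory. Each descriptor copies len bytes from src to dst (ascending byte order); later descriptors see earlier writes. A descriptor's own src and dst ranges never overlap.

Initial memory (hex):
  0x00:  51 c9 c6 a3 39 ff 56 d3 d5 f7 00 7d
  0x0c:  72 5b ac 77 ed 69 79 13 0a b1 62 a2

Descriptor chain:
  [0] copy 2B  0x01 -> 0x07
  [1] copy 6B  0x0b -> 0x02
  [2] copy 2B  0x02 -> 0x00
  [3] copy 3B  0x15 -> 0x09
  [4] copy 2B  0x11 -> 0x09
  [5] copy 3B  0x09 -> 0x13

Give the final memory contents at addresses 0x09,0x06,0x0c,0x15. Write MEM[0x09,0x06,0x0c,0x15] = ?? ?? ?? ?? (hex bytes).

[0] 0x01->0x07 len=2 : c9 c6
[1] 0x0b->0x02 len=6 : 7d 72 5b ac 77 ed
[2] 0x02->0x00 len=2 : 7d 72
[3] 0x15->0x09 len=3 : b1 62 a2
[4] 0x11->0x09 len=2 : 69 79
[5] 0x09->0x13 len=3 : 69 79 a2
query mem[0x09]=0x69, mem[0x06]=0x77, mem[0x0c]=0x72, mem[0x15]=0xa2

MEM[0x09,0x06,0x0c,0x15] = 69 77 72 a2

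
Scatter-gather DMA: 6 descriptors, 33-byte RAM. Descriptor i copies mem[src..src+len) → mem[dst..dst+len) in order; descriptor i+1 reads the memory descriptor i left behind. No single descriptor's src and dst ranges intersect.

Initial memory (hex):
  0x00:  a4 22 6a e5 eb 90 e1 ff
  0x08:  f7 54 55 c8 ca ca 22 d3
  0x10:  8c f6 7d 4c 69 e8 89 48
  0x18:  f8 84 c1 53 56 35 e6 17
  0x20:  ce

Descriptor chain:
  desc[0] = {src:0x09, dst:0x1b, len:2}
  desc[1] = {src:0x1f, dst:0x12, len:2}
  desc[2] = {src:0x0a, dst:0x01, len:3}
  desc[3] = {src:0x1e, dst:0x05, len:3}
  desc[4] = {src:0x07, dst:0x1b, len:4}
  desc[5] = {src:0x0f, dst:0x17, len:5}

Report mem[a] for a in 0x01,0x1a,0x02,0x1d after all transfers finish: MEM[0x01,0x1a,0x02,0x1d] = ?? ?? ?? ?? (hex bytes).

MEM[0x01,0x1a,0x02,0x1d] = 55 17 c8 54

D0: mem[0x1b..0x1c] <- [54 55]
D1: mem[0x12..0x13] <- [17 ce]
D2: mem[0x01..0x03] <- [55 c8 ca]
D3: mem[0x05..0x07] <- [e6 17 ce]
D4: mem[0x1b..0x1e] <- [ce f7 54 55]
D5: mem[0x17..0x1b] <- [d3 8c f6 17 ce]
query mem[0x01]=0x55, mem[0x1a]=0x17, mem[0x02]=0xc8, mem[0x1d]=0x54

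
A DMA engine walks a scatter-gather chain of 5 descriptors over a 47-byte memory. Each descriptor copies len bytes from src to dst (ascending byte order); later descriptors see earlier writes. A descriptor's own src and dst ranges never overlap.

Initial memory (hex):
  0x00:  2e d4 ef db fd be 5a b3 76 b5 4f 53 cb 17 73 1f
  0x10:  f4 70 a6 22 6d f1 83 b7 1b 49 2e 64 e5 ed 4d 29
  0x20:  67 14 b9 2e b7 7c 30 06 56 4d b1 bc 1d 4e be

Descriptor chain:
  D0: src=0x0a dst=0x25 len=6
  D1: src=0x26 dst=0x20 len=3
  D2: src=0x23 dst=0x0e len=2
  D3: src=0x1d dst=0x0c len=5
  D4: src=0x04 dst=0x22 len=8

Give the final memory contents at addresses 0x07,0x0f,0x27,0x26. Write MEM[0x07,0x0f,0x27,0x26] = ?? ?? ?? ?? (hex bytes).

[0] 0x0a->0x25 len=6 : 4f 53 cb 17 73 1f
[1] 0x26->0x20 len=3 : 53 cb 17
[2] 0x23->0x0e len=2 : 2e b7
[3] 0x1d->0x0c len=5 : ed 4d 29 53 cb
[4] 0x04->0x22 len=8 : fd be 5a b3 76 b5 4f 53
query mem[0x07]=0xb3, mem[0x0f]=0x53, mem[0x27]=0xb5, mem[0x26]=0x76

MEM[0x07,0x0f,0x27,0x26] = b3 53 b5 76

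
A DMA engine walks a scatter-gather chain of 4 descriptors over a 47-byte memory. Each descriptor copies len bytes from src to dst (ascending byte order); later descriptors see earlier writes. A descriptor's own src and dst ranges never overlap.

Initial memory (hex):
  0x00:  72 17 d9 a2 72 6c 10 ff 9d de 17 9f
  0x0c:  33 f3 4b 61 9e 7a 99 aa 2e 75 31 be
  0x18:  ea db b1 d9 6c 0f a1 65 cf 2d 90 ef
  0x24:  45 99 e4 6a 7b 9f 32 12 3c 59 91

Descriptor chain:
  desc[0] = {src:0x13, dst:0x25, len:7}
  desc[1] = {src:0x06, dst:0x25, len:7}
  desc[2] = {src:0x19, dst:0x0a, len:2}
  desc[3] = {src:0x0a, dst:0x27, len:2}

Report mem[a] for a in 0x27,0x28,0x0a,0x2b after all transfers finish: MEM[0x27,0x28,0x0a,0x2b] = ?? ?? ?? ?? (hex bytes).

MEM[0x27,0x28,0x0a,0x2b] = db b1 db 33

#0 dst[0x25+7] := {0xaa,0x2e,0x75,0x31,0xbe,0xea,0xdb}
#1 dst[0x25+7] := {0x10,0xff,0x9d,0xde,0x17,0x9f,0x33}
#2 dst[0x0a+2] := {0xdb,0xb1}
#3 dst[0x27+2] := {0xdb,0xb1}
query mem[0x27]=0xdb, mem[0x28]=0xb1, mem[0x0a]=0xdb, mem[0x2b]=0x33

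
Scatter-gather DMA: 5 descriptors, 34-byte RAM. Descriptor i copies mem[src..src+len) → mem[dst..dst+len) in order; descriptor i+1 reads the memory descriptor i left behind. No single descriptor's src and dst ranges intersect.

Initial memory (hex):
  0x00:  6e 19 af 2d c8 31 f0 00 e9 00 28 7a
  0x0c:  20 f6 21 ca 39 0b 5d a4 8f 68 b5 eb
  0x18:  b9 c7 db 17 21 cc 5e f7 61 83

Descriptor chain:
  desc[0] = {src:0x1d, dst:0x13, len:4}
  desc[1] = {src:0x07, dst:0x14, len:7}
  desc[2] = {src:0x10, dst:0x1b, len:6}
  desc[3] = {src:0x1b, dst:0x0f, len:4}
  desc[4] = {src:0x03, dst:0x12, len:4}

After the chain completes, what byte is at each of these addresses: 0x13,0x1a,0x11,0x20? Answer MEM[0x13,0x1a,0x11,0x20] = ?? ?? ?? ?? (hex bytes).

#0 dst[0x13+4] := {0xcc,0x5e,0xf7,0x61}
#1 dst[0x14+7] := {0x00,0xe9,0x00,0x28,0x7a,0x20,0xf6}
#2 dst[0x1b+6] := {0x39,0x0b,0x5d,0xcc,0x00,0xe9}
#3 dst[0x0f+4] := {0x39,0x0b,0x5d,0xcc}
#4 dst[0x12+4] := {0x2d,0xc8,0x31,0xf0}
query mem[0x13]=0xc8, mem[0x1a]=0xf6, mem[0x11]=0x5d, mem[0x20]=0xe9

MEM[0x13,0x1a,0x11,0x20] = c8 f6 5d e9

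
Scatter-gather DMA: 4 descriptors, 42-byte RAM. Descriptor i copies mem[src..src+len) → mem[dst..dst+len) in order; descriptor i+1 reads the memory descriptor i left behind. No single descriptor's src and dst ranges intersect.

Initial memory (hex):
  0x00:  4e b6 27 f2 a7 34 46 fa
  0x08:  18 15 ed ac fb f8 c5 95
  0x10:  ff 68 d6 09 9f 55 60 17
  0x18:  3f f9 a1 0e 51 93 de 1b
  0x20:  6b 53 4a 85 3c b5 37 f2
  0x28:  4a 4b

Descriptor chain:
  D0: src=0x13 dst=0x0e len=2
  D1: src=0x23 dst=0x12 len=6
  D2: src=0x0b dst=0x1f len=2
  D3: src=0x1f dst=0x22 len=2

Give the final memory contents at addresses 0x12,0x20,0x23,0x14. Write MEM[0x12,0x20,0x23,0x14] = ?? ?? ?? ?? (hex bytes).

MEM[0x12,0x20,0x23,0x14] = 85 fb fb b5

#0 dst[0x0e+2] := {0x09,0x9f}
#1 dst[0x12+6] := {0x85,0x3c,0xb5,0x37,0xf2,0x4a}
#2 dst[0x1f+2] := {0xac,0xfb}
#3 dst[0x22+2] := {0xac,0xfb}
query mem[0x12]=0x85, mem[0x20]=0xfb, mem[0x23]=0xfb, mem[0x14]=0xb5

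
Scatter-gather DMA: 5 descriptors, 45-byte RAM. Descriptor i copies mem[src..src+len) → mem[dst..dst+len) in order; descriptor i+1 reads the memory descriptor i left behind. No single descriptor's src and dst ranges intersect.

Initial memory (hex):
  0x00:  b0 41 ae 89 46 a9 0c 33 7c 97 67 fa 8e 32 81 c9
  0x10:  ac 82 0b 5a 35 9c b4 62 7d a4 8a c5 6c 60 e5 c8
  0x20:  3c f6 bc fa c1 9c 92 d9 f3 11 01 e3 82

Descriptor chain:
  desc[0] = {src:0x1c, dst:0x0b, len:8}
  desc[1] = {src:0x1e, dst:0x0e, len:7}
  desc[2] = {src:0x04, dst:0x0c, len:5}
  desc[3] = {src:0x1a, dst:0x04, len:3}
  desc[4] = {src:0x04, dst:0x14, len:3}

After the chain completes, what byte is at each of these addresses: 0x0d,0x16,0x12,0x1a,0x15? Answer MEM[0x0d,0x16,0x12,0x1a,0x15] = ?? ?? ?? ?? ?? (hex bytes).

MEM[0x0d,0x16,0x12,0x1a,0x15] = a9 6c bc 8a c5

D0: mem[0x0b..0x12] <- [6c 60 e5 c8 3c f6 bc fa]
D1: mem[0x0e..0x14] <- [e5 c8 3c f6 bc fa c1]
D2: mem[0x0c..0x10] <- [46 a9 0c 33 7c]
D3: mem[0x04..0x06] <- [8a c5 6c]
D4: mem[0x14..0x16] <- [8a c5 6c]
query mem[0x0d]=0xa9, mem[0x16]=0x6c, mem[0x12]=0xbc, mem[0x1a]=0x8a, mem[0x15]=0xc5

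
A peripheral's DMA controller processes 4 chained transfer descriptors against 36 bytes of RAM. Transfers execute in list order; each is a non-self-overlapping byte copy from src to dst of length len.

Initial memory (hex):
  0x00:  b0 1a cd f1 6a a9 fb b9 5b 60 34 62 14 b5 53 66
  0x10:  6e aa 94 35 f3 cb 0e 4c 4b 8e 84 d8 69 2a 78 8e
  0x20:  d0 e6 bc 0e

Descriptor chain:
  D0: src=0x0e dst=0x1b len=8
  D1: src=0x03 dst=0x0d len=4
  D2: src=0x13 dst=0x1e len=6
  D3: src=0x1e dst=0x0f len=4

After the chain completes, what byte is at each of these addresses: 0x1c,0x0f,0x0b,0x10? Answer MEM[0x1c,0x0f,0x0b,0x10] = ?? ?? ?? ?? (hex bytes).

D0: mem[0x1b..0x22] <- [53 66 6e aa 94 35 f3 cb]
D1: mem[0x0d..0x10] <- [f1 6a a9 fb]
D2: mem[0x1e..0x23] <- [35 f3 cb 0e 4c 4b]
D3: mem[0x0f..0x12] <- [35 f3 cb 0e]
query mem[0x1c]=0x66, mem[0x0f]=0x35, mem[0x0b]=0x62, mem[0x10]=0xf3

MEM[0x1c,0x0f,0x0b,0x10] = 66 35 62 f3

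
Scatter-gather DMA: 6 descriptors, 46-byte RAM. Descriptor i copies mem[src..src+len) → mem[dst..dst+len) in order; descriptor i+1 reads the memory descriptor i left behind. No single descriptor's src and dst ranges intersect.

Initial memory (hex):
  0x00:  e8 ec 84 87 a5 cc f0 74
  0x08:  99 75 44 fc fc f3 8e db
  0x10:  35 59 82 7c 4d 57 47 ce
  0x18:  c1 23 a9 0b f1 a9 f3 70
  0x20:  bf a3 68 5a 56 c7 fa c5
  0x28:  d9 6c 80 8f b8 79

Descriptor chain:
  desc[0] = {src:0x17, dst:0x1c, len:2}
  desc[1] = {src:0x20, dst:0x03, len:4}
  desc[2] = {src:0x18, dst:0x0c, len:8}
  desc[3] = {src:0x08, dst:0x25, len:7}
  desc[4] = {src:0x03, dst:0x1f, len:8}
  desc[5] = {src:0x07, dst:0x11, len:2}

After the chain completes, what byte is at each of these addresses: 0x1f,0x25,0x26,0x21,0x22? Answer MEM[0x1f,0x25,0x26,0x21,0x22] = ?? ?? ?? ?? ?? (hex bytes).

[0] 0x17->0x1c len=2 : ce c1
[1] 0x20->0x03 len=4 : bf a3 68 5a
[2] 0x18->0x0c len=8 : c1 23 a9 0b ce c1 f3 70
[3] 0x08->0x25 len=7 : 99 75 44 fc c1 23 a9
[4] 0x03->0x1f len=8 : bf a3 68 5a 74 99 75 44
[5] 0x07->0x11 len=2 : 74 99
query mem[0x1f]=0xbf, mem[0x25]=0x75, mem[0x26]=0x44, mem[0x21]=0x68, mem[0x22]=0x5a

MEM[0x1f,0x25,0x26,0x21,0x22] = bf 75 44 68 5a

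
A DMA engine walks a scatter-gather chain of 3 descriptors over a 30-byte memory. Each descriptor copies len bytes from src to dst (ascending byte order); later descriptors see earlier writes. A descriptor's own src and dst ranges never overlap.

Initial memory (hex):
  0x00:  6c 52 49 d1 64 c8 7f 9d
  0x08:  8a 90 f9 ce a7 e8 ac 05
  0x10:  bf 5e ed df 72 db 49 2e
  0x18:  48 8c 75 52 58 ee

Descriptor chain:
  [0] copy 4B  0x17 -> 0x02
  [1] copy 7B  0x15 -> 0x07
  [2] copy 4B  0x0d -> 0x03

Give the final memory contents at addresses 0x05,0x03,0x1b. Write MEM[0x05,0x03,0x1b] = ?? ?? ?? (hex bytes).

[0] 0x17->0x02 len=4 : 2e 48 8c 75
[1] 0x15->0x07 len=7 : db 49 2e 48 8c 75 52
[2] 0x0d->0x03 len=4 : 52 ac 05 bf
query mem[0x05]=0x05, mem[0x03]=0x52, mem[0x1b]=0x52

MEM[0x05,0x03,0x1b] = 05 52 52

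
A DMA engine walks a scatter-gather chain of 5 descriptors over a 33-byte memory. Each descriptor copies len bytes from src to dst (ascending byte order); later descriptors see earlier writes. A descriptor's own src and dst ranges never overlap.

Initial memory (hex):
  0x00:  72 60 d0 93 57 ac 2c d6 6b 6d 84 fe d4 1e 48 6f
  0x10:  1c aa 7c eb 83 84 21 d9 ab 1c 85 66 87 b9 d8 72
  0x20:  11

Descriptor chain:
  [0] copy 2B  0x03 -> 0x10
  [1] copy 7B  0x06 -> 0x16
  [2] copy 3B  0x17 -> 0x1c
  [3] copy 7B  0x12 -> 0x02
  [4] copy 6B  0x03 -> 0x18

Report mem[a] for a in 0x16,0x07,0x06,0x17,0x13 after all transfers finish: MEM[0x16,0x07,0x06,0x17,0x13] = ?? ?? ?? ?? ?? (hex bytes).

D0: mem[0x10..0x11] <- [93 57]
D1: mem[0x16..0x1c] <- [2c d6 6b 6d 84 fe d4]
D2: mem[0x1c..0x1e] <- [d6 6b 6d]
D3: mem[0x02..0x08] <- [7c eb 83 84 2c d6 6b]
D4: mem[0x18..0x1d] <- [eb 83 84 2c d6 6b]
query mem[0x16]=0x2c, mem[0x07]=0xd6, mem[0x06]=0x2c, mem[0x17]=0xd6, mem[0x13]=0xeb

MEM[0x16,0x07,0x06,0x17,0x13] = 2c d6 2c d6 eb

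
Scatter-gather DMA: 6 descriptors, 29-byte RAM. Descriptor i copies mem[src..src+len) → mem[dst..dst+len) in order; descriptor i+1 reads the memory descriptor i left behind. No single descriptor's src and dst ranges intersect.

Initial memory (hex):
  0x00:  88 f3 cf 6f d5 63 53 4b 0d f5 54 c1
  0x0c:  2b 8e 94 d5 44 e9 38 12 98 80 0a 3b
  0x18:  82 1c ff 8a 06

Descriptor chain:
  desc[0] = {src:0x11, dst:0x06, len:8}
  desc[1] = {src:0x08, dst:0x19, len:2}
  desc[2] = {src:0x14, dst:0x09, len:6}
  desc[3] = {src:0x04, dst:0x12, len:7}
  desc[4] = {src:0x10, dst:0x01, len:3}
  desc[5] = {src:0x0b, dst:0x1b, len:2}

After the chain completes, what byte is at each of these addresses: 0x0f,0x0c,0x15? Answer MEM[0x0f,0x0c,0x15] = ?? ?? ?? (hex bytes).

MEM[0x0f,0x0c,0x15] = d5 3b 38

[0] 0x11->0x06 len=8 : e9 38 12 98 80 0a 3b 82
[1] 0x08->0x19 len=2 : 12 98
[2] 0x14->0x09 len=6 : 98 80 0a 3b 82 12
[3] 0x04->0x12 len=7 : d5 63 e9 38 12 98 80
[4] 0x10->0x01 len=3 : 44 e9 d5
[5] 0x0b->0x1b len=2 : 0a 3b
query mem[0x0f]=0xd5, mem[0x0c]=0x3b, mem[0x15]=0x38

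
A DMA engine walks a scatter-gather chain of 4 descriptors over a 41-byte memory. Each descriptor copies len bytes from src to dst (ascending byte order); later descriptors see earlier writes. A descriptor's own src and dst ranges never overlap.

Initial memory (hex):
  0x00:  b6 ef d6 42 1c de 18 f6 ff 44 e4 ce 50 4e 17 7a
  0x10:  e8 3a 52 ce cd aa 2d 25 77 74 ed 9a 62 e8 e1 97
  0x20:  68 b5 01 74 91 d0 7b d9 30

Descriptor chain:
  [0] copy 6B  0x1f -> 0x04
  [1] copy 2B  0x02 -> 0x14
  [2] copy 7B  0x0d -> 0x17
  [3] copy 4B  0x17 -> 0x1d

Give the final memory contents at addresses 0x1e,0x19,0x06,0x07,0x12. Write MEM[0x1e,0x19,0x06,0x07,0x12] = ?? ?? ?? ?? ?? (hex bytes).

#0 dst[0x04+6] := {0x97,0x68,0xb5,0x01,0x74,0x91}
#1 dst[0x14+2] := {0xd6,0x42}
#2 dst[0x17+7] := {0x4e,0x17,0x7a,0xe8,0x3a,0x52,0xce}
#3 dst[0x1d+4] := {0x4e,0x17,0x7a,0xe8}
query mem[0x1e]=0x17, mem[0x19]=0x7a, mem[0x06]=0xb5, mem[0x07]=0x01, mem[0x12]=0x52

MEM[0x1e,0x19,0x06,0x07,0x12] = 17 7a b5 01 52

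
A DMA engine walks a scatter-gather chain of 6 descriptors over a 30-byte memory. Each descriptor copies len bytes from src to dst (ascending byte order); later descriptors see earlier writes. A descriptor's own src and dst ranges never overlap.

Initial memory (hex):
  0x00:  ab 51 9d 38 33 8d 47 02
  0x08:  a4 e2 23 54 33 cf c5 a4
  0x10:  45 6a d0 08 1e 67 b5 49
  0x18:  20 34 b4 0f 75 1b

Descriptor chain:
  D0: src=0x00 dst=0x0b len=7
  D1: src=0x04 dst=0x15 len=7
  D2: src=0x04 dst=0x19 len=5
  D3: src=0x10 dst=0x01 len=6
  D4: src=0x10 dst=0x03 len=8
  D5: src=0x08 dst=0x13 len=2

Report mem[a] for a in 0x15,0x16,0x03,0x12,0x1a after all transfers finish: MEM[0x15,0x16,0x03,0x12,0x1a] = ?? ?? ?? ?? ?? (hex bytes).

MEM[0x15,0x16,0x03,0x12,0x1a] = 33 8d 8d d0 8d

  after D0: wrote 7B at 0x0b = ab519d38338d47
  after D1: wrote 7B at 0x15 = 338d4702a4e223
  after D2: wrote 5B at 0x19 = 338d4702a4
  after D3: wrote 6B at 0x01 = 8d47d0081e33
  after D4: wrote 8B at 0x03 = 8d47d0081e338d47
  after D5: wrote 2B at 0x13 = 338d
query mem[0x15]=0x33, mem[0x16]=0x8d, mem[0x03]=0x8d, mem[0x12]=0xd0, mem[0x1a]=0x8d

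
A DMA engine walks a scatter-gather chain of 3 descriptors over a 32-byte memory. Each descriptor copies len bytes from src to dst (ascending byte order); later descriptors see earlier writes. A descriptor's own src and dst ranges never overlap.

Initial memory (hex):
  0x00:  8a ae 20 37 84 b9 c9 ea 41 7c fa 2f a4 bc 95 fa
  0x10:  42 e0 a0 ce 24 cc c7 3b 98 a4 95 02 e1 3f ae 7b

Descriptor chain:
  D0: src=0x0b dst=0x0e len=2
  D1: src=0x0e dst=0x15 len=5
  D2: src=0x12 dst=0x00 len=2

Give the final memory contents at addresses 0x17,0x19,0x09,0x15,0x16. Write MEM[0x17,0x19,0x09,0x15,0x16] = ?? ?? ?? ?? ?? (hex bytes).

MEM[0x17,0x19,0x09,0x15,0x16] = 42 a0 7c 2f a4

#0 dst[0x0e+2] := {0x2f,0xa4}
#1 dst[0x15+5] := {0x2f,0xa4,0x42,0xe0,0xa0}
#2 dst[0x00+2] := {0xa0,0xce}
query mem[0x17]=0x42, mem[0x19]=0xa0, mem[0x09]=0x7c, mem[0x15]=0x2f, mem[0x16]=0xa4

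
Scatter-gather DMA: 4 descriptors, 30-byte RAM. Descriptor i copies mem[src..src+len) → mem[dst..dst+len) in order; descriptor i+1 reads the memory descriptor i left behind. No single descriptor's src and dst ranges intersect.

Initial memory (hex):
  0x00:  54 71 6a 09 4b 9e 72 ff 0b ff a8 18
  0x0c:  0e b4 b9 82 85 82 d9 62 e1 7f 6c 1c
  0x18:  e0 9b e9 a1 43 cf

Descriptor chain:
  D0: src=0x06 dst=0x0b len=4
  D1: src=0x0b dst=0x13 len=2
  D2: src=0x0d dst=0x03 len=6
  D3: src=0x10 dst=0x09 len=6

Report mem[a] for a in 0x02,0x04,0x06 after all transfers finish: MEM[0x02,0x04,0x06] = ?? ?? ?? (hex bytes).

MEM[0x02,0x04,0x06] = 6a ff 85

[0] 0x06->0x0b len=4 : 72 ff 0b ff
[1] 0x0b->0x13 len=2 : 72 ff
[2] 0x0d->0x03 len=6 : 0b ff 82 85 82 d9
[3] 0x10->0x09 len=6 : 85 82 d9 72 ff 7f
query mem[0x02]=0x6a, mem[0x04]=0xff, mem[0x06]=0x85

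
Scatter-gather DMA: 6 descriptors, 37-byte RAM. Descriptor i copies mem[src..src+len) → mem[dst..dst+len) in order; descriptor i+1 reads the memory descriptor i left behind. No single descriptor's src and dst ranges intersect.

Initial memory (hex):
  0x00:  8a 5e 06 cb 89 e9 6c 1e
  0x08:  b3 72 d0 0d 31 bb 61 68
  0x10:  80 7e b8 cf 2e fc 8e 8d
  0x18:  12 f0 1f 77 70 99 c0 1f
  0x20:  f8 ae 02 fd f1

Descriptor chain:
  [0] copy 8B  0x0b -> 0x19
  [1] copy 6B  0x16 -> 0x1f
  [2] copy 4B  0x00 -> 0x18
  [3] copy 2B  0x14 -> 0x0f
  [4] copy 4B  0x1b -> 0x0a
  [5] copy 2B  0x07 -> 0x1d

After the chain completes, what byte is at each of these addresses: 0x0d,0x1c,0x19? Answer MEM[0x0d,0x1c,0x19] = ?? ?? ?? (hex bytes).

D0: mem[0x19..0x20] <- [0d 31 bb 61 68 80 7e b8]
D1: mem[0x1f..0x24] <- [8e 8d 12 0d 31 bb]
D2: mem[0x18..0x1b] <- [8a 5e 06 cb]
D3: mem[0x0f..0x10] <- [2e fc]
D4: mem[0x0a..0x0d] <- [cb 61 68 80]
D5: mem[0x1d..0x1e] <- [1e b3]
query mem[0x0d]=0x80, mem[0x1c]=0x61, mem[0x19]=0x5e

MEM[0x0d,0x1c,0x19] = 80 61 5e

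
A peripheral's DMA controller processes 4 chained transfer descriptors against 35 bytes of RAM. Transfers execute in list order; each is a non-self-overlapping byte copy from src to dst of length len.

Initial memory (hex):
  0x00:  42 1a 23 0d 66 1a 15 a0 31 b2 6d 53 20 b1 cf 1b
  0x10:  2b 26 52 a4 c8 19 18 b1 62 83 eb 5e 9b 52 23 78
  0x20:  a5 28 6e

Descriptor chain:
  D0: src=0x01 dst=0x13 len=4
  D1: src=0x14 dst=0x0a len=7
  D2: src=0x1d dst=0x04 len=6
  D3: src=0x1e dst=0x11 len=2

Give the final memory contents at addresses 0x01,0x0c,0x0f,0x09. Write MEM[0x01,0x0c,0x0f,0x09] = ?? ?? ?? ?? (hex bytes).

#0 dst[0x13+4] := {0x1a,0x23,0x0d,0x66}
#1 dst[0x0a+7] := {0x23,0x0d,0x66,0xb1,0x62,0x83,0xeb}
#2 dst[0x04+6] := {0x52,0x23,0x78,0xa5,0x28,0x6e}
#3 dst[0x11+2] := {0x23,0x78}
query mem[0x01]=0x1a, mem[0x0c]=0x66, mem[0x0f]=0x83, mem[0x09]=0x6e

MEM[0x01,0x0c,0x0f,0x09] = 1a 66 83 6e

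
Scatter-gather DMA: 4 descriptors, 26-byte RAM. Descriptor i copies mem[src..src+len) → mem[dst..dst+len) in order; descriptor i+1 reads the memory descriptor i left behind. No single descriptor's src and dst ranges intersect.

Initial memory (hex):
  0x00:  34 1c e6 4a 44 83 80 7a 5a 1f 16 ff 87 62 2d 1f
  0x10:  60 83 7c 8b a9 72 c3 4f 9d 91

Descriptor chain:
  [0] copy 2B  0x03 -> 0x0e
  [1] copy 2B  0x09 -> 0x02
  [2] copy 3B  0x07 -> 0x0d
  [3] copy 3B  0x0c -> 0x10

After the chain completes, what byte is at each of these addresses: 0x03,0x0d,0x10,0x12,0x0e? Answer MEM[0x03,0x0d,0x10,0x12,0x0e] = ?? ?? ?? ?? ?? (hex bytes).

MEM[0x03,0x0d,0x10,0x12,0x0e] = 16 7a 87 5a 5a

D0: mem[0x0e..0x0f] <- [4a 44]
D1: mem[0x02..0x03] <- [1f 16]
D2: mem[0x0d..0x0f] <- [7a 5a 1f]
D3: mem[0x10..0x12] <- [87 7a 5a]
query mem[0x03]=0x16, mem[0x0d]=0x7a, mem[0x10]=0x87, mem[0x12]=0x5a, mem[0x0e]=0x5a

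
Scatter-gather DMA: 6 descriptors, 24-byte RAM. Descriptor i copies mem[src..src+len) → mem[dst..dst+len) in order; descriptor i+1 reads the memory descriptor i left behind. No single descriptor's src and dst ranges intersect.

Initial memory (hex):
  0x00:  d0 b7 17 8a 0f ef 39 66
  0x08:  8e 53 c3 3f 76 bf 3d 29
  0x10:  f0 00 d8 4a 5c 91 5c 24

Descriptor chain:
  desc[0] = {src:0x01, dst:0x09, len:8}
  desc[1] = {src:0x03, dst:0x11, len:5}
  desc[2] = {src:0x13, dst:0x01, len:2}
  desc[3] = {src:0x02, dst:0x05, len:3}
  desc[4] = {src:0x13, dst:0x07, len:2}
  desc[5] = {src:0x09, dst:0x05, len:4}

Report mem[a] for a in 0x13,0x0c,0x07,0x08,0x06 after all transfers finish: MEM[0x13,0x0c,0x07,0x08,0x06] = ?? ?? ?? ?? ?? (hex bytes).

MEM[0x13,0x0c,0x07,0x08,0x06] = ef 0f 8a 0f 17

  after D0: wrote 8B at 0x09 = b7178a0fef39668e
  after D1: wrote 5B at 0x11 = 8a0fef3966
  after D2: wrote 2B at 0x01 = ef39
  after D3: wrote 3B at 0x05 = 398a0f
  after D4: wrote 2B at 0x07 = ef39
  after D5: wrote 4B at 0x05 = b7178a0f
query mem[0x13]=0xef, mem[0x0c]=0x0f, mem[0x07]=0x8a, mem[0x08]=0x0f, mem[0x06]=0x17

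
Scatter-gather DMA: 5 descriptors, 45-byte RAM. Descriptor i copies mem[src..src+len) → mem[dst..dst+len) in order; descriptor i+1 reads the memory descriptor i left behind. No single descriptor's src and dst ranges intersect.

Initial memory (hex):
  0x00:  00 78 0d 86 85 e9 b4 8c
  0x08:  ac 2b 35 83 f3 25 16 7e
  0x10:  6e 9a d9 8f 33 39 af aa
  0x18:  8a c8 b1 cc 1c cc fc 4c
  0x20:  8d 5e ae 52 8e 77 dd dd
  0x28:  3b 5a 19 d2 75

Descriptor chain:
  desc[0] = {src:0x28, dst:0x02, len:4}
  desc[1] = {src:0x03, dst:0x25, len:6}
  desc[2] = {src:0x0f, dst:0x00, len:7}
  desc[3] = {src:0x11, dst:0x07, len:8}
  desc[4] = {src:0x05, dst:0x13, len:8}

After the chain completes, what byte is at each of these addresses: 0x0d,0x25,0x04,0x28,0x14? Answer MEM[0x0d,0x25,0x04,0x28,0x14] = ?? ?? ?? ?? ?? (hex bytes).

[0] 0x28->0x02 len=4 : 3b 5a 19 d2
[1] 0x03->0x25 len=6 : 5a 19 d2 b4 8c ac
[2] 0x0f->0x00 len=7 : 7e 6e 9a d9 8f 33 39
[3] 0x11->0x07 len=8 : 9a d9 8f 33 39 af aa 8a
[4] 0x05->0x13 len=8 : 33 39 9a d9 8f 33 39 af
query mem[0x0d]=0xaa, mem[0x25]=0x5a, mem[0x04]=0x8f, mem[0x28]=0xb4, mem[0x14]=0x39

MEM[0x0d,0x25,0x04,0x28,0x14] = aa 5a 8f b4 39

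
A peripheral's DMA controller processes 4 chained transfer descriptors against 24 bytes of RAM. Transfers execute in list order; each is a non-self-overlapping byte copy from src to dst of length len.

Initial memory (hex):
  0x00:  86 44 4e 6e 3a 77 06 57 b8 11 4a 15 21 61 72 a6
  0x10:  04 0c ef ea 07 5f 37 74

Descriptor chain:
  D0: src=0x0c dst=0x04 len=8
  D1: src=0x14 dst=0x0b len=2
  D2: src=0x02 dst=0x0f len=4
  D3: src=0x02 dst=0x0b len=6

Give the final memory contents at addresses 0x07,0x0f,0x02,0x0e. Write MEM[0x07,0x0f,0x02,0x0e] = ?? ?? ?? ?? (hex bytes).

MEM[0x07,0x0f,0x02,0x0e] = a6 72 4e 61

[0] 0x0c->0x04 len=8 : 21 61 72 a6 04 0c ef ea
[1] 0x14->0x0b len=2 : 07 5f
[2] 0x02->0x0f len=4 : 4e 6e 21 61
[3] 0x02->0x0b len=6 : 4e 6e 21 61 72 a6
query mem[0x07]=0xa6, mem[0x0f]=0x72, mem[0x02]=0x4e, mem[0x0e]=0x61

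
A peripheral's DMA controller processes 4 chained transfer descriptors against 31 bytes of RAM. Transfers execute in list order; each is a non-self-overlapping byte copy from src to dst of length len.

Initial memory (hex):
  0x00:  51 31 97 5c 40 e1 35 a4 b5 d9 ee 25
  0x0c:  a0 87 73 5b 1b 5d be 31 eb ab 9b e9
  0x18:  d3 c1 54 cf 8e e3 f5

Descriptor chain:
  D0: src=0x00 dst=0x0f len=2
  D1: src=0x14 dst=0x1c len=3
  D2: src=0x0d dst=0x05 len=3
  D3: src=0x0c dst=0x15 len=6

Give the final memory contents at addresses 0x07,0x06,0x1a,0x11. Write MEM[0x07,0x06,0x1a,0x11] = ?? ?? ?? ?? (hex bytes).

#0 dst[0x0f+2] := {0x51,0x31}
#1 dst[0x1c+3] := {0xeb,0xab,0x9b}
#2 dst[0x05+3] := {0x87,0x73,0x51}
#3 dst[0x15+6] := {0xa0,0x87,0x73,0x51,0x31,0x5d}
query mem[0x07]=0x51, mem[0x06]=0x73, mem[0x1a]=0x5d, mem[0x11]=0x5d

MEM[0x07,0x06,0x1a,0x11] = 51 73 5d 5d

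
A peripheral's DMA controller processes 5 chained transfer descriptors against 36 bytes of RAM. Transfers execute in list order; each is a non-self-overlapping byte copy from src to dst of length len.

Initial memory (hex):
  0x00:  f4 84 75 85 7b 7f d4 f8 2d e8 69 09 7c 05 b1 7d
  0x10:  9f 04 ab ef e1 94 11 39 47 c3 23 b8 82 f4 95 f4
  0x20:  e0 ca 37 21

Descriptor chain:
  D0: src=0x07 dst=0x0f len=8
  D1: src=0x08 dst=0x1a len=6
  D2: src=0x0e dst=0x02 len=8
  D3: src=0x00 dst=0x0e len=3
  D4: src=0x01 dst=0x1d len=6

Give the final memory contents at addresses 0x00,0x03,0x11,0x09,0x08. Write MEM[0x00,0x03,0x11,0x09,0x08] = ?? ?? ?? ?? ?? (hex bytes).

MEM[0x00,0x03,0x11,0x09,0x08] = f4 f8 e8 05 7c

#0 dst[0x0f+8] := {0xf8,0x2d,0xe8,0x69,0x09,0x7c,0x05,0xb1}
#1 dst[0x1a+6] := {0x2d,0xe8,0x69,0x09,0x7c,0x05}
#2 dst[0x02+8] := {0xb1,0xf8,0x2d,0xe8,0x69,0x09,0x7c,0x05}
#3 dst[0x0e+3] := {0xf4,0x84,0xb1}
#4 dst[0x1d+6] := {0x84,0xb1,0xf8,0x2d,0xe8,0x69}
query mem[0x00]=0xf4, mem[0x03]=0xf8, mem[0x11]=0xe8, mem[0x09]=0x05, mem[0x08]=0x7c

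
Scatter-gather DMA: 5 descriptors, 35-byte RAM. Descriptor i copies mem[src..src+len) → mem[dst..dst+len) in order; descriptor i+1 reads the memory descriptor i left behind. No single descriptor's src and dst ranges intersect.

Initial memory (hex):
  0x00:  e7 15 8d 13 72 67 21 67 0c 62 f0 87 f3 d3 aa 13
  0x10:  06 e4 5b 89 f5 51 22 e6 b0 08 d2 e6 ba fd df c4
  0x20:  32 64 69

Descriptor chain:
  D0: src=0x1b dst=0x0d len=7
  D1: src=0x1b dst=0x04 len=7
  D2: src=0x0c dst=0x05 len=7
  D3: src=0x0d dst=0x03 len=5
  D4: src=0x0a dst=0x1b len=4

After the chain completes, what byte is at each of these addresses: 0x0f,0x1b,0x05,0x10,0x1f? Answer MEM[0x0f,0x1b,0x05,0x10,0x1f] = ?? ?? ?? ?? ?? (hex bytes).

MEM[0x0f,0x1b,0x05,0x10,0x1f] = fd c4 fd df c4

[0] 0x1b->0x0d len=7 : e6 ba fd df c4 32 64
[1] 0x1b->0x04 len=7 : e6 ba fd df c4 32 64
[2] 0x0c->0x05 len=7 : f3 e6 ba fd df c4 32
[3] 0x0d->0x03 len=5 : e6 ba fd df c4
[4] 0x0a->0x1b len=4 : c4 32 f3 e6
query mem[0x0f]=0xfd, mem[0x1b]=0xc4, mem[0x05]=0xfd, mem[0x10]=0xdf, mem[0x1f]=0xc4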